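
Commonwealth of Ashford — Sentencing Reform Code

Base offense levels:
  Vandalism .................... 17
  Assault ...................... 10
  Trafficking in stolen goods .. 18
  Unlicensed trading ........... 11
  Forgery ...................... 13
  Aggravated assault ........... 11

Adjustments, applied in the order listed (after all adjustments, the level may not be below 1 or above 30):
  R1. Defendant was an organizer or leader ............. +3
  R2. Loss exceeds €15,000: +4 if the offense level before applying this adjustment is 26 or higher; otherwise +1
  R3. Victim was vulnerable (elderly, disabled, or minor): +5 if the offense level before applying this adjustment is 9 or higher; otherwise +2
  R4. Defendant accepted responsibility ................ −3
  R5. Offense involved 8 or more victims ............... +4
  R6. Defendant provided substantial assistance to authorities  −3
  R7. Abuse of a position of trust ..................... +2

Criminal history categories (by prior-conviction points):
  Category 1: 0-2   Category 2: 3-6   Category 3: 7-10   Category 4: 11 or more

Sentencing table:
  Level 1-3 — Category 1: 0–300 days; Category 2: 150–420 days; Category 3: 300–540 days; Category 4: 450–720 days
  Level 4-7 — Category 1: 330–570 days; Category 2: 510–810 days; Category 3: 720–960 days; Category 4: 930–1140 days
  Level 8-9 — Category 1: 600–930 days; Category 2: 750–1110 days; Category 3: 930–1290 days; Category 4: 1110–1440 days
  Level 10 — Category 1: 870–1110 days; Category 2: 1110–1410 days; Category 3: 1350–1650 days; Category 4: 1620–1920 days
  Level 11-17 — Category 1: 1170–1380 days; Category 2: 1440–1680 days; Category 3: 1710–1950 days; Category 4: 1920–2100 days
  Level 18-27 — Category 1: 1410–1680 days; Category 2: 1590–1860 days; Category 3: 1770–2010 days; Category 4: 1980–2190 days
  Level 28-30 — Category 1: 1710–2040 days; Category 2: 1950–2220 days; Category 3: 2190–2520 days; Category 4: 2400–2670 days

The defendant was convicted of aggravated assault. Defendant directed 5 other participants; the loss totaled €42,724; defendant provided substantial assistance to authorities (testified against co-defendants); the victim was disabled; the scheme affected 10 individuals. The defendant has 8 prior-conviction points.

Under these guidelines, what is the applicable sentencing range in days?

1770-2010 days

Base offense level for aggravated assault: 11.
R1 applies: 11 + 3 = 14.
R2 applies (level before this adjustment is 14 < 26, so +1): 14 + 1 = 15.
R3 applies (level before this adjustment is 15 ≥ 9, so +5): 15 + 5 = 20.
R5 applies: 20 + 4 = 24.
R6 applies: 24 − 3 = 21.
Final offense level: 21.
Criminal history: 8 prior points → Category 3 (7-10).
Level 21 falls in the 18-27 band.
Grid: Level 18-27 × Category 3 = 1770-2010 days.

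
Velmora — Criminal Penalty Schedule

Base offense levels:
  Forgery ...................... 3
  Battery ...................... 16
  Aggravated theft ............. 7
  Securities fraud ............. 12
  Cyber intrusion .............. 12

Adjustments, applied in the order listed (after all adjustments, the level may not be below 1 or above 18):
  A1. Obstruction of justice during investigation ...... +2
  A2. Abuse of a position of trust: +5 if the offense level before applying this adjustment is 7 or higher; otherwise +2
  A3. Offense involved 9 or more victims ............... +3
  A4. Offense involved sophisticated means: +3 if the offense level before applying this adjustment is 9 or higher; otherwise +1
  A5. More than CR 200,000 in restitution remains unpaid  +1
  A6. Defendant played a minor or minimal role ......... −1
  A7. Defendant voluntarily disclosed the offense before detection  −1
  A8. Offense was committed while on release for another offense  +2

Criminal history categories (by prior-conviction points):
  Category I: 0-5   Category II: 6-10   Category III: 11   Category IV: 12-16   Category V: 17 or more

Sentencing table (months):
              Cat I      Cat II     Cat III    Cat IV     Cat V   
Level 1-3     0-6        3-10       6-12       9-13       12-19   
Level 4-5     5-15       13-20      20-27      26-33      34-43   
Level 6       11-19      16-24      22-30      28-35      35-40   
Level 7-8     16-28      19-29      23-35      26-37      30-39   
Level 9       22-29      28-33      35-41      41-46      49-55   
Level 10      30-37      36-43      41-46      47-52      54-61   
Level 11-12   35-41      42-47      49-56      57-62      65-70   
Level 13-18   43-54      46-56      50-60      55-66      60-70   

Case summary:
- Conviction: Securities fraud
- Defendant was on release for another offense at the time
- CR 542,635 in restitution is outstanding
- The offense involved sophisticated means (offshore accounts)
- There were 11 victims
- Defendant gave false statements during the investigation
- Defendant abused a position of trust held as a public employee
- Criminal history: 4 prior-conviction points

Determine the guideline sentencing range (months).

43-54 months

Base offense level for securities fraud: 12.
A1 applies: 12 + 2 = 14.
A2 applies (level before this adjustment is 14 ≥ 7, so +5): 14 + 5 = 19.
A3 applies: 19 + 3 = 22.
A4 applies (level before this adjustment is 22 ≥ 9, so +3): 22 + 3 = 25.
A5 applies: 25 + 1 = 26.
A7 does not apply.
A8 applies: 26 + 2 = 28.
Level 28 exceeds the maximum of 18; capped at 18.
Final offense level: 18.
Criminal history: 4 prior points → Category I (0-5).
Level 18 falls in the 13-18 band.
Grid: Level 13-18 × Category I = 43-54 months.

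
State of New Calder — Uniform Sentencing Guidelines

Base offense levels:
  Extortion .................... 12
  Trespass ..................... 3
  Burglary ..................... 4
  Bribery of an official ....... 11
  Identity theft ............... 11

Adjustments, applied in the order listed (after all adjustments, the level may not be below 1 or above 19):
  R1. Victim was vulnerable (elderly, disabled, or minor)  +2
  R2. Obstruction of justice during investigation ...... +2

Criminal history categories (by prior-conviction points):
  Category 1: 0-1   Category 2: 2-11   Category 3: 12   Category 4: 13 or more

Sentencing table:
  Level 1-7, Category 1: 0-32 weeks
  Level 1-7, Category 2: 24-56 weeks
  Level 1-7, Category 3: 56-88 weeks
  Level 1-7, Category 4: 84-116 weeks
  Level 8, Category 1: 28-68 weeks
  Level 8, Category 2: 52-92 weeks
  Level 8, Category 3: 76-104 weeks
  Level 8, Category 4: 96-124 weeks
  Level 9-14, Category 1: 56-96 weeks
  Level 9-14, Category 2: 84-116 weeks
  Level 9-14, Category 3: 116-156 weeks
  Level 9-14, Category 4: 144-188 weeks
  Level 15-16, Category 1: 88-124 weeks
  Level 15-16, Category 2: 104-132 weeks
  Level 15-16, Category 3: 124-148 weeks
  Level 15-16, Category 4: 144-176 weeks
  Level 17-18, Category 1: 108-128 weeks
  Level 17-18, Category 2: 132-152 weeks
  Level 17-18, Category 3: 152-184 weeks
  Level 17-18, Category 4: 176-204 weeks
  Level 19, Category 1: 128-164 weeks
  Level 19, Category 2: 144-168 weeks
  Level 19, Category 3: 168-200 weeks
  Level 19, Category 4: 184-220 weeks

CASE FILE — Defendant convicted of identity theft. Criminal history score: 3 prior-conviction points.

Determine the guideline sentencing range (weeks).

84-116 weeks

Base offense level for identity theft: 11.
Final offense level: 11.
Criminal history: 3 prior points → Category 2 (2-11).
Level 11 falls in the 9-14 band.
Grid: Level 9-14 × Category 2 = 84-116 weeks.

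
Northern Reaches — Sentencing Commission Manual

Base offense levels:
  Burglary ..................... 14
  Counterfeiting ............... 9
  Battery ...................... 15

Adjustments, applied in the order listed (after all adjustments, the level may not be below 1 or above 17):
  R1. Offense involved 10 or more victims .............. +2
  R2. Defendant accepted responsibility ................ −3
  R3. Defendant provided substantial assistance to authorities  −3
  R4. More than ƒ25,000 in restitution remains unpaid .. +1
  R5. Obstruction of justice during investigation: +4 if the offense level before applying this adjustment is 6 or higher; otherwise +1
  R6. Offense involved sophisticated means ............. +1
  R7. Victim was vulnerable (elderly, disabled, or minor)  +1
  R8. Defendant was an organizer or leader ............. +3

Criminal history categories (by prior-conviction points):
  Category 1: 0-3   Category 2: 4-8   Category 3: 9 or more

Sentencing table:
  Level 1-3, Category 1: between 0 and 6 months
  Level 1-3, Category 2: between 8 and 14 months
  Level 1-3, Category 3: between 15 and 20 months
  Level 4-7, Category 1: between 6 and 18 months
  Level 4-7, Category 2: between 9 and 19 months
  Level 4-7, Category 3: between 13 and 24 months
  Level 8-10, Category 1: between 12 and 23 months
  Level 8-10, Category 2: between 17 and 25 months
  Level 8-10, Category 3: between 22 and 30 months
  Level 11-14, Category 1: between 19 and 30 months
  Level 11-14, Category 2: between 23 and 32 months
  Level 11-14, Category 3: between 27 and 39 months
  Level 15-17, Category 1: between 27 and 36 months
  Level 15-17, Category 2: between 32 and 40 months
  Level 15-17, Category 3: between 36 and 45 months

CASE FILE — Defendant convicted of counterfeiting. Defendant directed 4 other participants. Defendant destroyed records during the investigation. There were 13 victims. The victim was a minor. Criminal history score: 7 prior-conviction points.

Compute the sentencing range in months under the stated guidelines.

Base offense level for counterfeiting: 9.
R1 applies: 9 + 2 = 11.
R2 does not apply.
R3 does not apply.
R4 does not apply.
R5 applies (level before this adjustment is 11 ≥ 6, so +4): 11 + 4 = 15.
R7 applies: 15 + 1 = 16.
R8 applies: 16 + 3 = 19.
Level 19 exceeds the maximum of 17; capped at 17.
Final offense level: 17.
Criminal history: 7 prior points → Category 2 (4-8).
Level 17 falls in the 15-17 band.
Grid: Level 15-17 × Category 2 = 32-40 months.

32-40 months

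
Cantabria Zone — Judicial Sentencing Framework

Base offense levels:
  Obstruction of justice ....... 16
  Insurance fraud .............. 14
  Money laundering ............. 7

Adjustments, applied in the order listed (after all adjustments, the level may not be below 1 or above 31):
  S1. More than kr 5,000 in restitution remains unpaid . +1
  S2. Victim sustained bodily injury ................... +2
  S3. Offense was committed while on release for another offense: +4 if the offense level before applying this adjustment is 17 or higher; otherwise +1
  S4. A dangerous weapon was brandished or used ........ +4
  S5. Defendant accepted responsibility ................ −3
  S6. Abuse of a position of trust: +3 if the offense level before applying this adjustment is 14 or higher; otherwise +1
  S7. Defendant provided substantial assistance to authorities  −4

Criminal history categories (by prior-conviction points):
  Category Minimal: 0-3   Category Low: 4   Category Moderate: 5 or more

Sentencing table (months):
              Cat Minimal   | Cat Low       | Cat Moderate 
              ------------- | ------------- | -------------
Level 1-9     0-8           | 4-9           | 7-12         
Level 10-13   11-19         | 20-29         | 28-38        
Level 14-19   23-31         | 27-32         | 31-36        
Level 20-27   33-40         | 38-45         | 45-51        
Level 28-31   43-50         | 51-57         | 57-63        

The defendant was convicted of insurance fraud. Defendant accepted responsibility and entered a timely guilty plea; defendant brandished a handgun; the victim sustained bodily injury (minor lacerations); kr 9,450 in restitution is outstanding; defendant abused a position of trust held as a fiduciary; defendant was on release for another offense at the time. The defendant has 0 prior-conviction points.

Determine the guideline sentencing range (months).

Base offense level for insurance fraud: 14.
S1 applies: 14 + 1 = 15.
S2 applies: 15 + 2 = 17.
S3 applies (level before this adjustment is 17 ≥ 17, so +4): 17 + 4 = 21.
S4 applies: 21 + 4 = 25.
S5 applies: 25 − 3 = 22.
S6 applies (level before this adjustment is 22 ≥ 14, so +3): 22 + 3 = 25.
S7 does not apply.
Final offense level: 25.
Criminal history: 0 prior points → Category Minimal (0-3).
Level 25 falls in the 20-27 band.
Grid: Level 20-27 × Category Minimal = 33-40 months.

33-40 months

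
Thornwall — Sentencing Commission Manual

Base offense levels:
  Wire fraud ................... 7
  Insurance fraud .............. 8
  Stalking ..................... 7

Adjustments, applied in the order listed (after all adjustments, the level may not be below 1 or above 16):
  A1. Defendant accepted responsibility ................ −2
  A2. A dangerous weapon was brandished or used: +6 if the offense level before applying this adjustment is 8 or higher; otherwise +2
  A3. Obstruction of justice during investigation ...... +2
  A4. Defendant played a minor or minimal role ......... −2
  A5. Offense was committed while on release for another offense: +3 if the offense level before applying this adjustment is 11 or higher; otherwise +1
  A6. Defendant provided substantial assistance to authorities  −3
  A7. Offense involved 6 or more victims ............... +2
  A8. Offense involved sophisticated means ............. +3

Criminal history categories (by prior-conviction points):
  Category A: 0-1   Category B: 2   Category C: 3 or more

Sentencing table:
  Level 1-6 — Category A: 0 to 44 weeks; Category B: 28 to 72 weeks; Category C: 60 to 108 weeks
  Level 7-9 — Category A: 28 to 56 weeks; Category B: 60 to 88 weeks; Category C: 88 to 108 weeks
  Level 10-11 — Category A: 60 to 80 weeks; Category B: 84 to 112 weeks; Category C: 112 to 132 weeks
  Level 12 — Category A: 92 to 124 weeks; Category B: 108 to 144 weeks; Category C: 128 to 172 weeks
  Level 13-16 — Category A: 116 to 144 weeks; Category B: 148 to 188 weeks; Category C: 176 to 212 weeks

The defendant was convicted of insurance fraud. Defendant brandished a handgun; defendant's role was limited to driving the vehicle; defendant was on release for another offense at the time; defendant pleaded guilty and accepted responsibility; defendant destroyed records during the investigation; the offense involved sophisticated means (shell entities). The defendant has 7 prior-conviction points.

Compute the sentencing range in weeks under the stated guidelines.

128-172 weeks

Base offense level for insurance fraud: 8.
A1 applies: 8 − 2 = 6.
A2 applies (level before this adjustment is 6 < 8, so +2): 6 + 2 = 8.
A3 applies: 8 + 2 = 10.
A4 applies: 10 − 2 = 8.
A5 applies (level before this adjustment is 8 < 11, so +1): 8 + 1 = 9.
A6 does not apply.
A8 applies: 9 + 3 = 12.
Final offense level: 12.
Criminal history: 7 prior points → Category C (3+).
Level 12 falls in the 12 band.
Grid: Level 12 × Category C = 128-172 weeks.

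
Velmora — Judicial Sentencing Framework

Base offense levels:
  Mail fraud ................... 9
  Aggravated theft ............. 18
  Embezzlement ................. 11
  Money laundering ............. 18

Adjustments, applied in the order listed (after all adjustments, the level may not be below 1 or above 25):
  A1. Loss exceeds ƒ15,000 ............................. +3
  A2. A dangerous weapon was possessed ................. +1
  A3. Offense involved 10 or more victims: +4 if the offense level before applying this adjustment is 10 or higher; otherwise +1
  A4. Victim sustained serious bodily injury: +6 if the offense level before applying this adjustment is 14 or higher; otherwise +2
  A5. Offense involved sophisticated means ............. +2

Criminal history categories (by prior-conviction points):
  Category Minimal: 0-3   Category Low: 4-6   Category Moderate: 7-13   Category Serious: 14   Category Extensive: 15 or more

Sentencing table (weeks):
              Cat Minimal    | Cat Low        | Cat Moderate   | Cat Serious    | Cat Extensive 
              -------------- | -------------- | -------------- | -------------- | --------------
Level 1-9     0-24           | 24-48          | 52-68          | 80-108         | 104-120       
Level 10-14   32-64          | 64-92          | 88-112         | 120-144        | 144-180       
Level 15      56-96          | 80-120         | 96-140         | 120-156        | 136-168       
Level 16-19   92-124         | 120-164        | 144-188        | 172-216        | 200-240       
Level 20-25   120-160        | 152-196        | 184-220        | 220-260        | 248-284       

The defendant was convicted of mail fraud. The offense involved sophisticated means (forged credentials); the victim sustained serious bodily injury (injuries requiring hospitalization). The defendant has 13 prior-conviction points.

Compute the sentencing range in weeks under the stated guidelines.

88-112 weeks

Base offense level for mail fraud: 9.
A1 does not apply.
A4 applies (level before this adjustment is 9 < 14, so +2): 9 + 2 = 11.
A5 applies: 11 + 2 = 13.
Final offense level: 13.
Criminal history: 13 prior points → Category Moderate (7-13).
Level 13 falls in the 10-14 band.
Grid: Level 10-14 × Category Moderate = 88-112 weeks.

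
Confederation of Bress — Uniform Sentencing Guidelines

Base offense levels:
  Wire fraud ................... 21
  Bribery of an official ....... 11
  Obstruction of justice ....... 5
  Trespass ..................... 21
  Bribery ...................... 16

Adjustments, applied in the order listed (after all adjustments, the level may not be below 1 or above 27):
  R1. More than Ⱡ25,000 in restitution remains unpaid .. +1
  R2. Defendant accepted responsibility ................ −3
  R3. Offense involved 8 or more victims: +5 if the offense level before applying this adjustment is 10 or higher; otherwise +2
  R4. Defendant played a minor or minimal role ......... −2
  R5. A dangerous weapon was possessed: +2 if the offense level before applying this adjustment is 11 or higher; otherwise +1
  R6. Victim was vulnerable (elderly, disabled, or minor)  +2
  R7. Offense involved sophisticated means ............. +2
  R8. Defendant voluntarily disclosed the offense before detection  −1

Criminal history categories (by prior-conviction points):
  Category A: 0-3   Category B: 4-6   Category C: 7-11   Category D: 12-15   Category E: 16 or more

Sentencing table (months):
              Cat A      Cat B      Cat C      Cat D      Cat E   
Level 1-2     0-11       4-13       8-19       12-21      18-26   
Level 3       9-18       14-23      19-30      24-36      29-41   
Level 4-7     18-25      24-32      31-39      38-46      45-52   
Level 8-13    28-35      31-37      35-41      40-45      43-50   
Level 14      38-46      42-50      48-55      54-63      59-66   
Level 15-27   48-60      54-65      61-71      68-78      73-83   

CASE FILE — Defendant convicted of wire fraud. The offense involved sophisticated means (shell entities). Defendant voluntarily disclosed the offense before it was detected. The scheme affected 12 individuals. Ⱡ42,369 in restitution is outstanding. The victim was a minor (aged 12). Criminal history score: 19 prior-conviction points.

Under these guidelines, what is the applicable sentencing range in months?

Base offense level for wire fraud: 21.
R1 applies: 21 + 1 = 22.
R3 applies (level before this adjustment is 22 ≥ 10, so +5): 22 + 5 = 27.
R5 does not apply.
R6 applies: 27 + 2 = 29.
R7 applies: 29 + 2 = 31.
R8 applies: 31 − 1 = 30.
Level 30 exceeds the maximum of 27; capped at 27.
Final offense level: 27.
Criminal history: 19 prior points → Category E (16+).
Level 27 falls in the 15-27 band.
Grid: Level 15-27 × Category E = 73-83 months.

73-83 months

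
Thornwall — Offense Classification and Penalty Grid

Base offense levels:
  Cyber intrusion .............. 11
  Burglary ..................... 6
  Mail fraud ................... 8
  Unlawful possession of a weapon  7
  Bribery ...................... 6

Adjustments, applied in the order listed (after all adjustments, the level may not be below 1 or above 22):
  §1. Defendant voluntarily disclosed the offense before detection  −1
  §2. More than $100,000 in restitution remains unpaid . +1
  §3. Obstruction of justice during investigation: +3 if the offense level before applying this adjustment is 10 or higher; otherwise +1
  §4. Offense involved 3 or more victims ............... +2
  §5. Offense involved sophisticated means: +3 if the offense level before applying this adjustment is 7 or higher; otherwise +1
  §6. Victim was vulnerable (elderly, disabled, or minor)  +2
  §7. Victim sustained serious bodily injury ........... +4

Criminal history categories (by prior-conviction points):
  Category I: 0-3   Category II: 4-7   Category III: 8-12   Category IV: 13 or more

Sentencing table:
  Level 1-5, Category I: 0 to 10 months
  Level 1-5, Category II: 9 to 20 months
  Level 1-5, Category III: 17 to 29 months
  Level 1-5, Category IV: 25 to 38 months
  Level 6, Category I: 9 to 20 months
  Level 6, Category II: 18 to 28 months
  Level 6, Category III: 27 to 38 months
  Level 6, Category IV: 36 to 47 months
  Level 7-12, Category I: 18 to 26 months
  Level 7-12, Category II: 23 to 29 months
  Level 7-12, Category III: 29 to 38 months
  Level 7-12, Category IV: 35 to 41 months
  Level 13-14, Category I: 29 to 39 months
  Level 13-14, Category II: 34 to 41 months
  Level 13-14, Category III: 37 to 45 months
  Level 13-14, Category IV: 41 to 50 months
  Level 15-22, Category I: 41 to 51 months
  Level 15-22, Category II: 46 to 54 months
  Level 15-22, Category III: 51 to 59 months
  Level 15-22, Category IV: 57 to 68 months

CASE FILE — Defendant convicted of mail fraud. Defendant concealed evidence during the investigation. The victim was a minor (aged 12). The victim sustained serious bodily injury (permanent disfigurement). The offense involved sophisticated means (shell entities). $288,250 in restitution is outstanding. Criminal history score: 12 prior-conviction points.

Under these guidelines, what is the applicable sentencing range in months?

Base offense level for mail fraud: 8.
§1 does not apply.
§2 applies: 8 + 1 = 9.
§3 applies (level before this adjustment is 9 < 10, so +1): 9 + 1 = 10.
§4 does not apply.
§5 applies (level before this adjustment is 10 ≥ 7, so +3): 10 + 3 = 13.
§6 applies: 13 + 2 = 15.
§7 applies: 15 + 4 = 19.
Final offense level: 19.
Criminal history: 12 prior points → Category III (8-12).
Level 19 falls in the 15-22 band.
Grid: Level 15-22 × Category III = 51-59 months.

51-59 months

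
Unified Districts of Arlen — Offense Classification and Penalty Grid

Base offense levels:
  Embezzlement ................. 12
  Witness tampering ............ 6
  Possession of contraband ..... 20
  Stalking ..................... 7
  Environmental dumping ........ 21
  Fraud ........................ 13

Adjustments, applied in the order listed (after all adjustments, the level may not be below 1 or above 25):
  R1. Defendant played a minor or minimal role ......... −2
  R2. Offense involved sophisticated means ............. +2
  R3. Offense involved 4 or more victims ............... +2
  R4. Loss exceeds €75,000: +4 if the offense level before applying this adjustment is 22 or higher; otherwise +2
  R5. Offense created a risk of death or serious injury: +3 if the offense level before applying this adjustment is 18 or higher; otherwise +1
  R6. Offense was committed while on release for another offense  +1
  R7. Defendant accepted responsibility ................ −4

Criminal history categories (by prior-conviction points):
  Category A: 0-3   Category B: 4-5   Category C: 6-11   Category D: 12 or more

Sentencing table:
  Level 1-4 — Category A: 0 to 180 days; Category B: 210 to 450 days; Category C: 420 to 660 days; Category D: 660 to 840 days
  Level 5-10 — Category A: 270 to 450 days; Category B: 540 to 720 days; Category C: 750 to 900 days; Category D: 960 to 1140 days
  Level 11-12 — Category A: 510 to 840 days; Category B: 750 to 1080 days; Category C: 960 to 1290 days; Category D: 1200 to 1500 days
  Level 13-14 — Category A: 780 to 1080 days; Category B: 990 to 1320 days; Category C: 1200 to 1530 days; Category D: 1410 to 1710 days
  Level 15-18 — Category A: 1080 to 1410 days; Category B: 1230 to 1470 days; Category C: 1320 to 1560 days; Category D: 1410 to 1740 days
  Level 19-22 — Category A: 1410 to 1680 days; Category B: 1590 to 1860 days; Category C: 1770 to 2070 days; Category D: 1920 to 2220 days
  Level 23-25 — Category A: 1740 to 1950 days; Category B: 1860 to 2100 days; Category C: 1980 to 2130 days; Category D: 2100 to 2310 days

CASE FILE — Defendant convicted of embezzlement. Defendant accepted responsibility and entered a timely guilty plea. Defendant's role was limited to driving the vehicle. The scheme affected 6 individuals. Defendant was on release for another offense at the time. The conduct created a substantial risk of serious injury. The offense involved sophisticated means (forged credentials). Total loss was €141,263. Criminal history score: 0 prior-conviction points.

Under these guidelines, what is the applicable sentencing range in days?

780-1080 days

Base offense level for embezzlement: 12.
R1 applies: 12 − 2 = 10.
R2 applies: 10 + 2 = 12.
R3 applies: 12 + 2 = 14.
R4 applies (level before this adjustment is 14 < 22, so +2): 14 + 2 = 16.
R5 applies (level before this adjustment is 16 < 18, so +1): 16 + 1 = 17.
R6 applies: 17 + 1 = 18.
R7 applies: 18 − 4 = 14.
Final offense level: 14.
Criminal history: 0 prior points → Category A (0-3).
Level 14 falls in the 13-14 band.
Grid: Level 13-14 × Category A = 780-1080 days.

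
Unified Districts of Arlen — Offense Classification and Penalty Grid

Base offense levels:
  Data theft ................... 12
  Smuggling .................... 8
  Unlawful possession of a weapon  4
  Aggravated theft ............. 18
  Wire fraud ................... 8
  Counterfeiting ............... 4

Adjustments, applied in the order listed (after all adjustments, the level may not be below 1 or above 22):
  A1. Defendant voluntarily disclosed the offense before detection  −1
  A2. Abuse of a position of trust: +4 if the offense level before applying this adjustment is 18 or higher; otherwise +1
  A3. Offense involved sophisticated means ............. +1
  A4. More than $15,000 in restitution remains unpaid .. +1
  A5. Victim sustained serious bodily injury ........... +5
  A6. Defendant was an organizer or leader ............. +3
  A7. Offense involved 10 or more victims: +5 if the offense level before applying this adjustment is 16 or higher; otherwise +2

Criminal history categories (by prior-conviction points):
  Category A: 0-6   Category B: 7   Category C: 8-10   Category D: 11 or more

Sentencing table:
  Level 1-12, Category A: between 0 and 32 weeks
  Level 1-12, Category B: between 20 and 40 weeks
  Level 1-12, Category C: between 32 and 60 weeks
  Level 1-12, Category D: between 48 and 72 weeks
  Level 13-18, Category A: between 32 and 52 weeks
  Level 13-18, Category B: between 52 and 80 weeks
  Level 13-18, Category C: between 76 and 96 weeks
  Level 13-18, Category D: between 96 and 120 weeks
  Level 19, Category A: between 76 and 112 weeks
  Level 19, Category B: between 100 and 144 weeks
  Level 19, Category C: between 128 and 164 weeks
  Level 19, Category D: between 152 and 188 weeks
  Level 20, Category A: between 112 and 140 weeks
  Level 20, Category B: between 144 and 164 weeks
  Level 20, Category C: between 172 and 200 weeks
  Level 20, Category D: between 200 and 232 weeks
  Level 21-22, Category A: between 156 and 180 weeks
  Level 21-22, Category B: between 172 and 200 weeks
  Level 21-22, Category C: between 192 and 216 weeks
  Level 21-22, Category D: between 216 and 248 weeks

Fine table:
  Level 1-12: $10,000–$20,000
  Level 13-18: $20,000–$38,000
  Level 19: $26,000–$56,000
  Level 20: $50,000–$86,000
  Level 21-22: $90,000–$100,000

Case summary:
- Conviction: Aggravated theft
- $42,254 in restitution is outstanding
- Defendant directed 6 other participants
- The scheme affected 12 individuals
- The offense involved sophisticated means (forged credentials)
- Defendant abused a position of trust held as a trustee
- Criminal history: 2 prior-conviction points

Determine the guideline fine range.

$90,000–$100,000

Base offense level for aggravated theft: 18.
A2 applies (level before this adjustment is 18 ≥ 18, so +4): 18 + 4 = 22.
A3 applies: 22 + 1 = 23.
A4 applies: 23 + 1 = 24.
A6 applies: 24 + 3 = 27.
A7 applies (level before this adjustment is 27 ≥ 16, so +5): 27 + 5 = 32.
Level 32 exceeds the maximum of 22; capped at 22.
Final offense level: 22.
Level 22 falls in the 21-22 band.
Fine table: Level 21-22 → $90,000–$100,000.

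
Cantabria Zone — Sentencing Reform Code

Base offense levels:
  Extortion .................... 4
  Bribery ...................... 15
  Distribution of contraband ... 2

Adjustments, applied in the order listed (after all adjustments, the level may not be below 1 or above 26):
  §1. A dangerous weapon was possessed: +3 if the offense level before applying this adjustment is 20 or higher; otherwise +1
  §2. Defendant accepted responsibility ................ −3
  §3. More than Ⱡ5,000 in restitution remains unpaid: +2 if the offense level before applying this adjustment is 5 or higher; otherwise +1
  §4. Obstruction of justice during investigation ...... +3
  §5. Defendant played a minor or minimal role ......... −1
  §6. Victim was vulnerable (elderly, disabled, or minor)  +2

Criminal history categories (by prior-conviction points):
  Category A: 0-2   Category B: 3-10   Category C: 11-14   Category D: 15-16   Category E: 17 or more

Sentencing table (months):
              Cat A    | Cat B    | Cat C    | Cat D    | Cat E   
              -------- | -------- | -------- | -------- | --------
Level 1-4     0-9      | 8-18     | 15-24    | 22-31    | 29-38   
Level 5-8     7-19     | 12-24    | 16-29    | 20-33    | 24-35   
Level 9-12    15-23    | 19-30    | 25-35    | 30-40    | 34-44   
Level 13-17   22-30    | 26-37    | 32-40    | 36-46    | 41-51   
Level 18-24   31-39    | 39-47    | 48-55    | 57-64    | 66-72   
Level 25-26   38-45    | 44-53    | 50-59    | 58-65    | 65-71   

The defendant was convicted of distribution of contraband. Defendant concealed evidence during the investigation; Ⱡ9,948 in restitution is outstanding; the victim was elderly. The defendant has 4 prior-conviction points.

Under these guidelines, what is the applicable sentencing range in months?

12-24 months

Base offense level for distribution of contraband: 2.
§1 does not apply.
§2 does not apply.
§3 applies (level before this adjustment is 2 < 5, so +1): 2 + 1 = 3.
§4 applies: 3 + 3 = 6.
§6 applies: 6 + 2 = 8.
Final offense level: 8.
Criminal history: 4 prior points → Category B (3-10).
Level 8 falls in the 5-8 band.
Grid: Level 5-8 × Category B = 12-24 months.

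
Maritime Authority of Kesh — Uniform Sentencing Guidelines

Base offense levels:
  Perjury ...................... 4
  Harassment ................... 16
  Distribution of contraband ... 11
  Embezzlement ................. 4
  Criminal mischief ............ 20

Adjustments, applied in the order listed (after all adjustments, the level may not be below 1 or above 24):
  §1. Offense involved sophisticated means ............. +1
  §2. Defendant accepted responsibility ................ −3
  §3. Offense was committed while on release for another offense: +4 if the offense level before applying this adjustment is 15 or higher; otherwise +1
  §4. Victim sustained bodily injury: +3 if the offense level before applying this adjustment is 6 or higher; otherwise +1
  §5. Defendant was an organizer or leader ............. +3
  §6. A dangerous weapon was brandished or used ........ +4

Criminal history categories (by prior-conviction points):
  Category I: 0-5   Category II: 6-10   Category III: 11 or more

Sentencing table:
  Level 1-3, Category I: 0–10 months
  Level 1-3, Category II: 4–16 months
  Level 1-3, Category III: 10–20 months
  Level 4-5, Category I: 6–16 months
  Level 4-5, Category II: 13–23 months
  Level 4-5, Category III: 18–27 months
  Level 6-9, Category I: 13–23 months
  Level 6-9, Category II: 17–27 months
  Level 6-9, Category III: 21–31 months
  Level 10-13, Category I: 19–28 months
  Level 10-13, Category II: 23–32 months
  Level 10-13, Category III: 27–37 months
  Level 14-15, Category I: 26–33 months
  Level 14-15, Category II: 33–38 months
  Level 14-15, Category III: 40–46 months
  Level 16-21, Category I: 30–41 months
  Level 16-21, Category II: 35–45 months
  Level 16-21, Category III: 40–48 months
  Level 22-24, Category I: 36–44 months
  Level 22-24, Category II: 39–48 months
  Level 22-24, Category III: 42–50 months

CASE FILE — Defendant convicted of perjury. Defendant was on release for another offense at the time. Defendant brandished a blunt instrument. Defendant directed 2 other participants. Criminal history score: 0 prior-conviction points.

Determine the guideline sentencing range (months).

19-28 months

Base offense level for perjury: 4.
§2 does not apply.
§3 applies (level before this adjustment is 4 < 15, so +1): 4 + 1 = 5.
§5 applies: 5 + 3 = 8.
§6 applies: 8 + 4 = 12.
Final offense level: 12.
Criminal history: 0 prior points → Category I (0-5).
Level 12 falls in the 10-13 band.
Grid: Level 10-13 × Category I = 19-28 months.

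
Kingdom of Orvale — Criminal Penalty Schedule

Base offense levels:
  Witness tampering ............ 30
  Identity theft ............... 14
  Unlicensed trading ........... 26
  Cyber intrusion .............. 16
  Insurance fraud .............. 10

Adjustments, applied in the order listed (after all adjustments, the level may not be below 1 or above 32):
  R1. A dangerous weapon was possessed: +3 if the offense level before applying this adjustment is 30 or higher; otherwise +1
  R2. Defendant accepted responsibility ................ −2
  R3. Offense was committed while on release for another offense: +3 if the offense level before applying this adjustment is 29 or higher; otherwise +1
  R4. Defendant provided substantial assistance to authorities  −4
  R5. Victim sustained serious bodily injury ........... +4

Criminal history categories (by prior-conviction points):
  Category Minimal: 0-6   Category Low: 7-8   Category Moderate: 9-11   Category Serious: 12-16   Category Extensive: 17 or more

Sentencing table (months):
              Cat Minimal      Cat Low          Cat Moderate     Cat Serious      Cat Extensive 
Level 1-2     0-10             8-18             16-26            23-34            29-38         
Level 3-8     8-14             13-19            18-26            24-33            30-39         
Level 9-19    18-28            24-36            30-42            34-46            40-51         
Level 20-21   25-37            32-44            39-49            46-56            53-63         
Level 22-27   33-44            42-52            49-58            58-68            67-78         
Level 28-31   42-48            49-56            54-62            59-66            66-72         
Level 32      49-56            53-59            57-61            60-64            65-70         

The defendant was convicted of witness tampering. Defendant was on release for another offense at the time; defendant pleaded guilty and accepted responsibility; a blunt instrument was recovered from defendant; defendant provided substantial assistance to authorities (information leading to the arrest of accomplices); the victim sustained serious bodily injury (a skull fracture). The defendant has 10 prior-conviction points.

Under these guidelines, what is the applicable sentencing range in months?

57-61 months

Base offense level for witness tampering: 30.
R1 applies (level before this adjustment is 30 ≥ 30, so +3): 30 + 3 = 33.
R2 applies: 33 − 2 = 31.
R3 applies (level before this adjustment is 31 ≥ 29, so +3): 31 + 3 = 34.
R4 applies: 34 − 4 = 30.
R5 applies: 30 + 4 = 34.
Level 34 exceeds the maximum of 32; capped at 32.
Final offense level: 32.
Criminal history: 10 prior points → Category Moderate (9-11).
Level 32 falls in the 32 band.
Grid: Level 32 × Category Moderate = 57-61 months.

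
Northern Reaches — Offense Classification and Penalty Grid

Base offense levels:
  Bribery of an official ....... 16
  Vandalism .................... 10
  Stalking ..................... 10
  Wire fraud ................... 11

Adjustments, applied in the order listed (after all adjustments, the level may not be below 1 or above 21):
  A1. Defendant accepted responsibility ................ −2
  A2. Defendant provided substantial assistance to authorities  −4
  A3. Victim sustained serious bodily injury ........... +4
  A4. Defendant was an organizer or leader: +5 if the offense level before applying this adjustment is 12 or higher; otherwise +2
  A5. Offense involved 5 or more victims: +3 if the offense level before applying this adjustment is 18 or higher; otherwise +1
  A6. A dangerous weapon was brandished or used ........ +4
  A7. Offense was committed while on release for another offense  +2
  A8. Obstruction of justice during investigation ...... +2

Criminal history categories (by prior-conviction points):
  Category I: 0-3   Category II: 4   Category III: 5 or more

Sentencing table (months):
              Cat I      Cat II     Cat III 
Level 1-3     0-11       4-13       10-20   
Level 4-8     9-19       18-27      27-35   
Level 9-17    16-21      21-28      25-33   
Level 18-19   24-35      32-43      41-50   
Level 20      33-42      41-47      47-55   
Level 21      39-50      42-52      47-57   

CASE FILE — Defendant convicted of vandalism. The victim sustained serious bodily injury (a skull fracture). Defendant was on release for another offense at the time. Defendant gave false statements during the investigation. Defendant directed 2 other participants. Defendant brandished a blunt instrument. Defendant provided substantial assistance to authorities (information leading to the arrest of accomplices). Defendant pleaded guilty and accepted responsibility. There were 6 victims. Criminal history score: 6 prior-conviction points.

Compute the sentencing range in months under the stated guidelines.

41-50 months

Base offense level for vandalism: 10.
A1 applies: 10 − 2 = 8.
A2 applies: 8 − 4 = 4.
A3 applies: 4 + 4 = 8.
A4 applies (level before this adjustment is 8 < 12, so +2): 8 + 2 = 10.
A5 applies (level before this adjustment is 10 < 18, so +1): 10 + 1 = 11.
A6 applies: 11 + 4 = 15.
A7 applies: 15 + 2 = 17.
A8 applies: 17 + 2 = 19.
Final offense level: 19.
Criminal history: 6 prior points → Category III (5+).
Level 19 falls in the 18-19 band.
Grid: Level 18-19 × Category III = 41-50 months.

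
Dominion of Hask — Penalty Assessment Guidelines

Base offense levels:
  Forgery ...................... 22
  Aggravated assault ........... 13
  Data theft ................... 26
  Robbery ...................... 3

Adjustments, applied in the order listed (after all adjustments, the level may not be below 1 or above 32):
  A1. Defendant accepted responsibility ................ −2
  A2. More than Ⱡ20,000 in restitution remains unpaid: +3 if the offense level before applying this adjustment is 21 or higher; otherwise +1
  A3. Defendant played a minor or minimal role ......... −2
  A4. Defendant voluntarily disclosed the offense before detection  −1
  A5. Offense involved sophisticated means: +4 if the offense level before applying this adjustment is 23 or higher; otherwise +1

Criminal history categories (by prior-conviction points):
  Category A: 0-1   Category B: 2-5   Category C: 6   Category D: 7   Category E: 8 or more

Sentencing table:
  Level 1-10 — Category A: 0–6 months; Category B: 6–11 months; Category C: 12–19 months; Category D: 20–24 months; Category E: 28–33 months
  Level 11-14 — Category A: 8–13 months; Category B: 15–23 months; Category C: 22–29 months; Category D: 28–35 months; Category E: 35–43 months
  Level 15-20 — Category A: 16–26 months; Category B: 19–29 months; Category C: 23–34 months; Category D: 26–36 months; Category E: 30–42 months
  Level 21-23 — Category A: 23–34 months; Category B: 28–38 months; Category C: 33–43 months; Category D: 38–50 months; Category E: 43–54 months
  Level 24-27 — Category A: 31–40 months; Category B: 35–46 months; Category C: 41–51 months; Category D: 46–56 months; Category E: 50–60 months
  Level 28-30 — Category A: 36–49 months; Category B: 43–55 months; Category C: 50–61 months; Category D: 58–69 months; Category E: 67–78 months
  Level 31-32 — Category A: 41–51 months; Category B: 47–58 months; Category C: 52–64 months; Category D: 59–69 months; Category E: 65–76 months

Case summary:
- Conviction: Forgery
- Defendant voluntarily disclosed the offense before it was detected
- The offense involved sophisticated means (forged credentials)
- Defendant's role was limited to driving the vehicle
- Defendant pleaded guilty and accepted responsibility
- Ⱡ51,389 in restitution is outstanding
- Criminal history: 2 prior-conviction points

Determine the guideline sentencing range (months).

Base offense level for forgery: 22.
A1 applies: 22 − 2 = 20.
A2 applies (level before this adjustment is 20 < 21, so +1): 20 + 1 = 21.
A3 applies: 21 − 2 = 19.
A4 applies: 19 − 1 = 18.
A5 applies (level before this adjustment is 18 < 23, so +1): 18 + 1 = 19.
Final offense level: 19.
Criminal history: 2 prior points → Category B (2-5).
Level 19 falls in the 15-20 band.
Grid: Level 15-20 × Category B = 19-29 months.

19-29 months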